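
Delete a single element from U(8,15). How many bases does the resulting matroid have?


Deleting e from U(8,15) gives U(8,14) since n > r.
Bases of U(8,14) = C(14,8) = 3003.

3003


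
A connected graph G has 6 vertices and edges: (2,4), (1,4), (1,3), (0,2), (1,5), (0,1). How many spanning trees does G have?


By Kirchhoff's matrix tree theorem, the number of spanning trees equals
the determinant of any cofactor of the Laplacian matrix L.
G has 6 vertices and 6 edges.
Computing the (5 x 5) cofactor determinant gives 4.

4


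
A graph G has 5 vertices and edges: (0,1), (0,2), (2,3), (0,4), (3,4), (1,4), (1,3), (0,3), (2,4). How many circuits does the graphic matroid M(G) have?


A circuit in a graphic matroid = edge set of a simple cycle.
G has 5 vertices and 9 edges.
Enumerating all minimal edge subsets forming cycles...
Total circuits found: 22.

22


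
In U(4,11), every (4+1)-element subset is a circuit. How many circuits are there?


In U(4,11), circuits are the (5)-element subsets.
Any set of 5 elements is dependent, and removing any one element gives
an independent set of size 4, so it is a minimal dependent set.
Number of circuits = C(11,5) = 11! / (5! * 6!) = 462.

462


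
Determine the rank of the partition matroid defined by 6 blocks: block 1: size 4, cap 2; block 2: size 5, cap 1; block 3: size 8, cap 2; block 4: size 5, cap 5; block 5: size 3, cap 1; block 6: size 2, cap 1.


Rank of a partition matroid = sum of min(|Si|, ci) for each block.
= min(4,2) + min(5,1) + min(8,2) + min(5,5) + min(3,1) + min(2,1)
= 2 + 1 + 2 + 5 + 1 + 1
= 12.

12


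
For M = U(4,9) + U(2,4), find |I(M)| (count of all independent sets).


For a direct sum, |I(M1+M2)| = |I(M1)| * |I(M2)|.
|I(U(4,9))| = sum C(9,k) for k=0..4 = 256.
|I(U(2,4))| = sum C(4,k) for k=0..2 = 11.
Total = 256 * 11 = 2816.

2816


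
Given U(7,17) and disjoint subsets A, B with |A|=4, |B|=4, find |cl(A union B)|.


|A union B| = 4 + 4 = 8 (disjoint).
In U(7,17), cl(S) = S if |S| < 7, else cl(S) = E.
Since 8 >= 7, cl(A union B) = E.
|cl(A union B)| = 17.

17


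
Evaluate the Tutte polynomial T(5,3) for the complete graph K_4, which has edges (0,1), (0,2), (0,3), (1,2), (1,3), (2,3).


T(K_4; x,y) = x^3 + 3x^2 + 4xy + 2x + y^3 + 3y^2 + 2y.
Substituting x=5, y=3:
= 125 + 75 + 60 + 10 + 27 + 27 + 6
= 330.

330


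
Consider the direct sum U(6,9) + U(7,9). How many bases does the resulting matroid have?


Bases of a direct sum M1 + M2: |B| = |B(M1)| * |B(M2)|.
|B(U(6,9))| = C(9,6) = 84.
|B(U(7,9))| = C(9,7) = 36.
Total bases = 84 * 36 = 3024.

3024


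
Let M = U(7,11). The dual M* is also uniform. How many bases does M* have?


The dual of U(r,n) is U(n-r, n) = U(4,11).
Bases of U(4,11) are all (4)-element subsets.
|B(M*)| = C(11,4) = 11! / (4! * 7!) = 330.

330


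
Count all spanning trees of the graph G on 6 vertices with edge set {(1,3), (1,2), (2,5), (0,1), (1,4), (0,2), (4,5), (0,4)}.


By Kirchhoff's matrix tree theorem, the number of spanning trees equals
the determinant of any cofactor of the Laplacian matrix L.
G has 6 vertices and 8 edges.
Computing the (5 x 5) cofactor determinant gives 24.

24


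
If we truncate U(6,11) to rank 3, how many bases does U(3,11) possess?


Truncating U(6,11) to rank 3 gives U(3,11).
Bases of U(3,11) are all 3-element subsets of 11 elements.
Number of bases = C(11,3) = 11! / (3! * 8!) = 165.

165


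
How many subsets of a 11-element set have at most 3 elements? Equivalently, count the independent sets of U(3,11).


Independent sets of U(3,11) are all subsets of size <= 3.
Count = (11 choose 0) + (11 choose 1) + (11 choose 2) + (11 choose 3)
     = 1 + 11 + 55 + 165
     = 232.

232


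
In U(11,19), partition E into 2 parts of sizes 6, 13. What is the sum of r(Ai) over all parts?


r(Ai) = min(|Ai|, 11) for each part.
Sum = min(6,11) + min(13,11)
    = 6 + 11
    = 17.

17


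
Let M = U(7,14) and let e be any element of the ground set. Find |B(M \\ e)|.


Deleting e from U(7,14) gives U(7,13) since n > r.
Bases of U(7,13) = (13 choose 7) = 1716.

1716


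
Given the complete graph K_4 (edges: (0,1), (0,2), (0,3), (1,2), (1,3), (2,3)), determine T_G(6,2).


T(K_4; x,y) = x^3 + 3x^2 + 4xy + 2x + y^3 + 3y^2 + 2y.
Substituting x=6, y=2:
= 216 + 108 + 48 + 12 + 8 + 12 + 4
= 408.

408


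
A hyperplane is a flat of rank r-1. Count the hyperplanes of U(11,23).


Hyperplanes of U(11,23) are flats of rank 10.
In a uniform matroid, these are exactly the (10)-element subsets.
Count = C(23,10) = 23! / (10! * 13!) = 1144066.

1144066


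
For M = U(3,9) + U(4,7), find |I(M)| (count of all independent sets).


For a direct sum, |I(M1+M2)| = |I(M1)| * |I(M2)|.
|I(U(3,9))| = sum C(9,k) for k=0..3 = 130.
|I(U(4,7))| = sum C(7,k) for k=0..4 = 99.
Total = 130 * 99 = 12870.

12870


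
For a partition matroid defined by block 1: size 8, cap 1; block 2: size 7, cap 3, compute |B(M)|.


A basis picks exactly ci elements from block i.
Number of bases = product of C(|Si|, ci).
= C(8,1) * C(7,3)
= 8 * 35
= 280.

280


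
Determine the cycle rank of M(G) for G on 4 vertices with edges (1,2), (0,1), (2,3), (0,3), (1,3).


Cycle rank (nullity) = |E| - r(M) = |E| - (|V| - c).
|E| = 5, |V| = 4, c = 1.
Nullity = 5 - (4 - 1) = 5 - 3 = 2.

2


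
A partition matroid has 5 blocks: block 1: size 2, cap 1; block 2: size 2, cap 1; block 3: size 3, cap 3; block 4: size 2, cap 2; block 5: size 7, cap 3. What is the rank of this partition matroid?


Rank of a partition matroid = sum of min(|Si|, ci) for each block.
= min(2,1) + min(2,1) + min(3,3) + min(2,2) + min(7,3)
= 1 + 1 + 3 + 2 + 3
= 10.

10


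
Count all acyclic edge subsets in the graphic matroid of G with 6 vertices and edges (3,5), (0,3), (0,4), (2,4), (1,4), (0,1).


An independent set in a graphic matroid is an acyclic edge subset.
G has 6 vertices and 6 edges.
Enumerate all 2^6 = 64 subsets, checking for acyclicity.
Total independent sets = 56.

56


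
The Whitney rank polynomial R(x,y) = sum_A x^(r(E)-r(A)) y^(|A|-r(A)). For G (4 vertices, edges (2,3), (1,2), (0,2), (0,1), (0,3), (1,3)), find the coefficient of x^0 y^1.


R(x,y) = sum over A in 2^E of x^(r(E)-r(A)) * y^(|A|-r(A)).
G has 4 vertices, 6 edges. r(E) = 3.
Enumerate all 2^6 = 64 subsets.
Count subsets with r(E)-r(A)=0 and |A|-r(A)=1: 15.

15


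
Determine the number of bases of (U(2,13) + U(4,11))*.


(M1+M2)* = M1* + M2*.
M1* = U(11,13), bases: C(13,11) = 78.
M2* = U(7,11), bases: C(11,7) = 330.
|B(M*)| = 78 * 330 = 25740.

25740


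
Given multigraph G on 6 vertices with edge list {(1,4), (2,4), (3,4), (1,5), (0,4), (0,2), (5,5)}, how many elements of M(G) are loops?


In a graphic matroid, a loop is a self-loop edge (u,u) with rank 0.
Examining all 7 edges for self-loops...
Self-loops found: (5,5)
Number of loops = 1.

1


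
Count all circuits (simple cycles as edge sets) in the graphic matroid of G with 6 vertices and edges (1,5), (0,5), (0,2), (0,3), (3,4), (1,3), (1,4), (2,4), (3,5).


A circuit in a graphic matroid = edge set of a simple cycle.
G has 6 vertices and 9 edges.
Enumerating all minimal edge subsets forming cycles...
Total circuits found: 13.

13


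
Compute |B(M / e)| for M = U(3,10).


Contracting e from U(3,10) gives U(2,9).
Bases of U(2,9) = C(9,2) = (9 * 8) / (1 * 2) = 36.

36


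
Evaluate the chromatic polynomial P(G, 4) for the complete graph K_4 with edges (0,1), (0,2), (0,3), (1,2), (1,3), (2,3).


P(K_4, k) = k(k-1)(k-2)...(k-3).
P(4) = (4) * (3) * (2) * (1) = 24.

24


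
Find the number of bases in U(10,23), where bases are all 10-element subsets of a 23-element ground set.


Bases of U(10,23) are all 10-element subsets of the 23-element ground set.
Number of bases = C(23,10).
(23 choose 10) = 1144066.

1144066


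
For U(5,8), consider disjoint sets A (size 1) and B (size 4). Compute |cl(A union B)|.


|A union B| = 1 + 4 = 5 (disjoint).
In U(5,8), cl(S) = S if |S| < 5, else cl(S) = E.
Since 5 >= 5, cl(A union B) = E.
|cl(A union B)| = 8.

8


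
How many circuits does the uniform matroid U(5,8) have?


In U(5,8), circuits are the (6)-element subsets.
Any set of 6 elements is dependent, and removing any one element gives
an independent set of size 5, so it is a minimal dependent set.
Number of circuits = C(8,6) = 28.

28


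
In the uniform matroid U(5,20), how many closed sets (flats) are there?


Flats of U(5,20): every subset of size < 5 is a flat, plus E itself.
Count = C(20,0) + C(20,1) + C(20,2) + C(20,3) + C(20,4) + 1
     = 1 + 20 + 190 + 1140 + 4845 + 1
     = 6197.

6197


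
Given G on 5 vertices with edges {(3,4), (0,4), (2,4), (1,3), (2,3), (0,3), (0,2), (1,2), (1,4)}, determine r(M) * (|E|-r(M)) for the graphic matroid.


r(M) = |V| - c = 5 - 1 = 4.
nullity = |E| - r(M) = 9 - 4 = 5.
Product = 4 * 5 = 20.

20


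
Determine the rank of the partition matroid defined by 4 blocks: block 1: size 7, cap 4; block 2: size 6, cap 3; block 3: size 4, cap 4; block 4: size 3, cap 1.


Rank of a partition matroid = sum of min(|Si|, ci) for each block.
= min(7,4) + min(6,3) + min(4,4) + min(3,1)
= 4 + 3 + 4 + 1
= 12.

12


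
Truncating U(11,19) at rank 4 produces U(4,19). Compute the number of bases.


Truncating U(11,19) to rank 4 gives U(4,19).
Bases of U(4,19) are all 4-element subsets of 19 elements.
Number of bases = C(19,4) = (19 * 18 * 17 * 16) / (1 * 2 * 3 * 4) = 3876.

3876


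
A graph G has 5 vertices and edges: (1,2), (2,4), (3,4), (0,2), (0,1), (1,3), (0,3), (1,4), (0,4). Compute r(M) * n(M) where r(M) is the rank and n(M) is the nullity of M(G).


r(M) = |V| - c = 5 - 1 = 4.
nullity = |E| - r(M) = 9 - 4 = 5.
Product = 4 * 5 = 20.

20


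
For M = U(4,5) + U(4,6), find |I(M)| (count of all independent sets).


For a direct sum, |I(M1+M2)| = |I(M1)| * |I(M2)|.
|I(U(4,5))| = sum C(5,k) for k=0..4 = 31.
|I(U(4,6))| = sum C(6,k) for k=0..4 = 57.
Total = 31 * 57 = 1767.

1767


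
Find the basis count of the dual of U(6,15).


The dual of U(r,n) is U(n-r, n) = U(9,15).
Bases of U(9,15) are all (9)-element subsets.
|B(M*)| = (15 choose 9) = 5005.

5005


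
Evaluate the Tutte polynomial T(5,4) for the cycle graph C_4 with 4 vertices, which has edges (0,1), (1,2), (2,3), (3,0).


T(C_4; x,y) = x + x^2 + ... + x^(3) + y.
T(5,4) = 5^1 + 5^2 + 5^3 + 4
= 5 + 25 + 125 + 4
= 159.

159


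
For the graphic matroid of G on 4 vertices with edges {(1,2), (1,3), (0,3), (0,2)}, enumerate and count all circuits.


A circuit in a graphic matroid = edge set of a simple cycle.
G has 4 vertices and 4 edges.
Enumerating all minimal edge subsets forming cycles...
Total circuits found: 1.

1


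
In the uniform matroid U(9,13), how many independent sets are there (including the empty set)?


Independent sets of U(9,13) are all subsets of size <= 9.
Count = C(13,0) + C(13,1) + C(13,2) + C(13,3) + C(13,4) + C(13,5) + C(13,6) + C(13,7) + C(13,8) + C(13,9)
     = 1 + 13 + 78 + 286 + 715 + 1287 + 1716 + 1716 + 1287 + 715
     = 7814.

7814


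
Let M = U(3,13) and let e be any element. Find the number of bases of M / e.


Contracting e from U(3,13) gives U(2,12).
Bases of U(2,12) = (12 choose 2) = 66.

66


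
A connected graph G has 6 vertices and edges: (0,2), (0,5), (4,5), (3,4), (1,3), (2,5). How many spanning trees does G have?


By Kirchhoff's matrix tree theorem, the number of spanning trees equals
the determinant of any cofactor of the Laplacian matrix L.
G has 6 vertices and 6 edges.
Computing the (5 x 5) cofactor determinant gives 3.

3


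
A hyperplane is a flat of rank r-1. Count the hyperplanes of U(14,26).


Hyperplanes of U(14,26) are flats of rank 13.
In a uniform matroid, these are exactly the (13)-element subsets.
Count = C(26,13) = 26! / (13! * 13!) = 10400600.

10400600


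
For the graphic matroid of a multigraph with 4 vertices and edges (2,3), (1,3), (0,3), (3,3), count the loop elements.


In a graphic matroid, a loop is a self-loop edge (u,u) with rank 0.
Examining all 4 edges for self-loops...
Self-loops found: (3,3)
Number of loops = 1.

1


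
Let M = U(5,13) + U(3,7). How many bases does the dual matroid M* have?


(M1+M2)* = M1* + M2*.
M1* = U(8,13), bases: C(13,8) = 1287.
M2* = U(4,7), bases: C(7,4) = 35.
|B(M*)| = 1287 * 35 = 45045.

45045


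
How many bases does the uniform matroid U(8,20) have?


Bases of U(8,20) are all 8-element subsets of the 20-element ground set.
Number of bases = C(20,8).
C(20,8) = 20! / (8! * 12!) = 125970.

125970


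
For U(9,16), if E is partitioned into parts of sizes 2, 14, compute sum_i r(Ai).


r(Ai) = min(|Ai|, 9) for each part.
Sum = min(2,9) + min(14,9)
    = 2 + 9
    = 11.

11


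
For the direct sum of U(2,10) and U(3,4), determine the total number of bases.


Bases of a direct sum M1 + M2: |B| = |B(M1)| * |B(M2)|.
|B(U(2,10))| = C(10,2) = 45.
|B(U(3,4))| = C(4,3) = 4.
Total bases = 45 * 4 = 180.

180


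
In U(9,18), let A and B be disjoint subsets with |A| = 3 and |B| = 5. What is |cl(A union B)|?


|A union B| = 3 + 5 = 8 (disjoint).
In U(9,18), cl(S) = S if |S| < 9, else cl(S) = E.
Since 8 < 9, cl(A union B) = A union B.
|cl(A union B)| = 8.

8


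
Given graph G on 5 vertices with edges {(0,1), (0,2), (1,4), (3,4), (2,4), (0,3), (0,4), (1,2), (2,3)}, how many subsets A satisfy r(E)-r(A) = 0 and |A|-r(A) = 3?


R(x,y) = sum over A in 2^E of x^(r(E)-r(A)) * y^(|A|-r(A)).
G has 5 vertices, 9 edges. r(E) = 4.
Enumerate all 2^9 = 512 subsets.
Count subsets with r(E)-r(A)=0 and |A|-r(A)=3: 36.

36


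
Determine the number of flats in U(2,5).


Flats of U(2,5): every subset of size < 2 is a flat, plus E itself.
Count = C(5,0) + C(5,1) + 1
     = 1 + 5 + 1
     = 7.

7


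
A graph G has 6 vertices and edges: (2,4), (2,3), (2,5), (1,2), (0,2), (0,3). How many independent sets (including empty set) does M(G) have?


An independent set in a graphic matroid is an acyclic edge subset.
G has 6 vertices and 6 edges.
Enumerate all 2^6 = 64 subsets, checking for acyclicity.
Total independent sets = 56.

56


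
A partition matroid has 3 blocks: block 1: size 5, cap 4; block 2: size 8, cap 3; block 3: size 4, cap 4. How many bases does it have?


A basis picks exactly ci elements from block i.
Number of bases = product of C(|Si|, ci).
= C(5,4) * C(8,3) * C(4,4)
= 5 * 56 * 1
= 280.

280


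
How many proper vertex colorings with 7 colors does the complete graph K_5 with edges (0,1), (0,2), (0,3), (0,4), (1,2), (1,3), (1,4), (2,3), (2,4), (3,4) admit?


P(K_5, k) = k(k-1)(k-2)...(k-4).
P(7) = (7) * (6) * (5) * (4) * (3) = 2520.

2520


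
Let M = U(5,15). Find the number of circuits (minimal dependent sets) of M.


In U(5,15), circuits are the (6)-element subsets.
Any set of 6 elements is dependent, and removing any one element gives
an independent set of size 5, so it is a minimal dependent set.
Number of circuits = C(15,6) = 15! / (6! * 9!) = 5005.

5005


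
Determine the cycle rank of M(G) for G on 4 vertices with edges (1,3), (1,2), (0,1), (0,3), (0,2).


Cycle rank (nullity) = |E| - r(M) = |E| - (|V| - c).
|E| = 5, |V| = 4, c = 1.
Nullity = 5 - (4 - 1) = 5 - 3 = 2.

2


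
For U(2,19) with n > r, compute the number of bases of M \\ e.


Deleting e from U(2,19) gives U(2,18) since n > r.
Bases of U(2,18) = C(18,2) = 18! / (2! * 16!) = 153.

153


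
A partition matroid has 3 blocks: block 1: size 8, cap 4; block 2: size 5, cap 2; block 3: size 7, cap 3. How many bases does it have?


A basis picks exactly ci elements from block i.
Number of bases = product of C(|Si|, ci).
= C(8,4) * C(5,2) * C(7,3)
= 70 * 10 * 35
= 24500.

24500


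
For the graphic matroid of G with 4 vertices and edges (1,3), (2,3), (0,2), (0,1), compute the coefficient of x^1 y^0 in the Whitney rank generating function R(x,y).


R(x,y) = sum over A in 2^E of x^(r(E)-r(A)) * y^(|A|-r(A)).
G has 4 vertices, 4 edges. r(E) = 3.
Enumerate all 2^4 = 16 subsets.
Count subsets with r(E)-r(A)=1 and |A|-r(A)=0: 6.

6


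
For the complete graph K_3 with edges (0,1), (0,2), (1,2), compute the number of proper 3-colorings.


P(K_3, k) = k(k-1)(k-2)...(k-2).
P(3) = (3) * (2) * (1) = 6.

6


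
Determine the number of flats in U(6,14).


Flats of U(6,14): every subset of size < 6 is a flat, plus E itself.
Count = (14 choose 0) + (14 choose 1) + (14 choose 2) + (14 choose 3) + (14 choose 4) + (14 choose 5) + 1
     = 1 + 14 + 91 + 364 + 1001 + 2002 + 1
     = 3474.

3474


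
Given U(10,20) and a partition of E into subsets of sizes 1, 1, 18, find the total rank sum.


r(Ai) = min(|Ai|, 10) for each part.
Sum = min(1,10) + min(1,10) + min(18,10)
    = 1 + 1 + 10
    = 12.

12


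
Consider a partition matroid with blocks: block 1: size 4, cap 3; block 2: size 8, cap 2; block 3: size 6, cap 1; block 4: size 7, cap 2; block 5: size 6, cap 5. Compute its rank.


Rank of a partition matroid = sum of min(|Si|, ci) for each block.
= min(4,3) + min(8,2) + min(6,1) + min(7,2) + min(6,5)
= 3 + 2 + 1 + 2 + 5
= 13.

13


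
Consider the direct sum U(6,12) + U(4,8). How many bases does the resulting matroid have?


Bases of a direct sum M1 + M2: |B| = |B(M1)| * |B(M2)|.
|B(U(6,12))| = C(12,6) = 924.
|B(U(4,8))| = C(8,4) = 70.
Total bases = 924 * 70 = 64680.

64680


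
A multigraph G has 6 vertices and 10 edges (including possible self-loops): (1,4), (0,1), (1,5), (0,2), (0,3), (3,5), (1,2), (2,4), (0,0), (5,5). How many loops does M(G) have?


In a graphic matroid, a loop is a self-loop edge (u,u) with rank 0.
Examining all 10 edges for self-loops...
Self-loops found: (0,0), (5,5)
Number of loops = 2.

2


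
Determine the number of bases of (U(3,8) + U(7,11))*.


(M1+M2)* = M1* + M2*.
M1* = U(5,8), bases: C(8,5) = 56.
M2* = U(4,11), bases: C(11,4) = 330.
|B(M*)| = 56 * 330 = 18480.

18480


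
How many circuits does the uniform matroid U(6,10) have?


In U(6,10), circuits are the (7)-element subsets.
Any set of 7 elements is dependent, and removing any one element gives
an independent set of size 6, so it is a minimal dependent set.
Number of circuits = C(10,7) = 120.

120


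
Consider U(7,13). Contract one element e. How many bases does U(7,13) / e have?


Contracting e from U(7,13) gives U(6,12).
Bases of U(6,12) = (12 choose 6) = 924.

924


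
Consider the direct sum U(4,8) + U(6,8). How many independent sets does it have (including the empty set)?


For a direct sum, |I(M1+M2)| = |I(M1)| * |I(M2)|.
|I(U(4,8))| = sum C(8,k) for k=0..4 = 163.
|I(U(6,8))| = sum C(8,k) for k=0..6 = 247.
Total = 163 * 247 = 40261.

40261


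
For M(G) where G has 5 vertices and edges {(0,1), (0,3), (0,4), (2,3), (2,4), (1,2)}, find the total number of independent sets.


An independent set in a graphic matroid is an acyclic edge subset.
G has 5 vertices and 6 edges.
Enumerate all 2^6 = 64 subsets, checking for acyclicity.
Total independent sets = 54.

54


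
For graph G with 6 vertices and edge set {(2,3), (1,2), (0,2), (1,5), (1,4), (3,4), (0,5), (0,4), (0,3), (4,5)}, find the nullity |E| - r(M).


Cycle rank (nullity) = |E| - r(M) = |E| - (|V| - c).
|E| = 10, |V| = 6, c = 1.
Nullity = 10 - (6 - 1) = 10 - 5 = 5.

5


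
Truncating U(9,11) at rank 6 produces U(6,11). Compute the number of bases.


Truncating U(9,11) to rank 6 gives U(6,11).
Bases of U(6,11) are all 6-element subsets of 11 elements.
Number of bases = (11 choose 6) = 462.

462


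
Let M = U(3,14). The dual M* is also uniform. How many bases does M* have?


The dual of U(r,n) is U(n-r, n) = U(11,14).
Bases of U(11,14) are all (11)-element subsets.
|B(M*)| = C(14,11) = 364.

364


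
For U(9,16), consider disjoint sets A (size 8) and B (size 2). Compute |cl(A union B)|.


|A union B| = 8 + 2 = 10 (disjoint).
In U(9,16), cl(S) = S if |S| < 9, else cl(S) = E.
Since 10 >= 9, cl(A union B) = E.
|cl(A union B)| = 16.

16


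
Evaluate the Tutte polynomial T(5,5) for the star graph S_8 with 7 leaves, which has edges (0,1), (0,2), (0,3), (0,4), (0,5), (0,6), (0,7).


A star on 8 vertices is a tree with 7 edges.
T(x,y) = x^(7) for any tree.
T(5,5) = 5^7 = 78125.

78125


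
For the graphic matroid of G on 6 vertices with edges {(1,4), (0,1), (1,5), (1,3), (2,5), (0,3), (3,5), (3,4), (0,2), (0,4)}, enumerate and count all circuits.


A circuit in a graphic matroid = edge set of a simple cycle.
G has 6 vertices and 10 edges.
Enumerating all minimal edge subsets forming cycles...
Total circuits found: 22.

22


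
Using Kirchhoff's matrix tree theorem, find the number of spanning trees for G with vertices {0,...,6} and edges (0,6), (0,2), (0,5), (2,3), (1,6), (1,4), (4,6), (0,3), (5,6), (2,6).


By Kirchhoff's matrix tree theorem, the number of spanning trees equals
the determinant of any cofactor of the Laplacian matrix L.
G has 7 vertices and 10 edges.
Computing the (6 x 6) cofactor determinant gives 63.

63


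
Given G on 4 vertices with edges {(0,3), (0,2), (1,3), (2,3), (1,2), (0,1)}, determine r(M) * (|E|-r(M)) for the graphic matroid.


r(M) = |V| - c = 4 - 1 = 3.
nullity = |E| - r(M) = 6 - 3 = 3.
Product = 3 * 3 = 9.

9


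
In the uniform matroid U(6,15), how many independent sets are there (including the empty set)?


Independent sets of U(6,15) are all subsets of size <= 6.
Count = (15 choose 0) + (15 choose 1) + (15 choose 2) + (15 choose 3) + (15 choose 4) + (15 choose 5) + (15 choose 6)
     = 1 + 15 + 105 + 455 + 1365 + 3003 + 5005
     = 9949.

9949


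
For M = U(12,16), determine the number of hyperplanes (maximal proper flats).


Hyperplanes of U(12,16) are flats of rank 11.
In a uniform matroid, these are exactly the (11)-element subsets.
Count = (16 choose 11) = 4368.

4368


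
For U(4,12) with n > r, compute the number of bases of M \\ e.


Deleting e from U(4,12) gives U(4,11) since n > r.
Bases of U(4,11) = C(11,4) = (11 * 10 * 9 * 8) / (1 * 2 * 3 * 4) = 330.

330


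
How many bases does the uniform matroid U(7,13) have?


Bases of U(7,13) are all 7-element subsets of the 13-element ground set.
Number of bases = C(13,7).
C(13,7) = 1716.

1716


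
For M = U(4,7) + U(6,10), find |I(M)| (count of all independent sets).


For a direct sum, |I(M1+M2)| = |I(M1)| * |I(M2)|.
|I(U(4,7))| = sum C(7,k) for k=0..4 = 99.
|I(U(6,10))| = sum C(10,k) for k=0..6 = 848.
Total = 99 * 848 = 83952.

83952


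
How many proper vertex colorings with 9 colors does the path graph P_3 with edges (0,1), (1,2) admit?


P(P_3, k) = k * (k-1)^(2).
P(9) = 9 * 8^2 = 9 * 64 = 576.

576


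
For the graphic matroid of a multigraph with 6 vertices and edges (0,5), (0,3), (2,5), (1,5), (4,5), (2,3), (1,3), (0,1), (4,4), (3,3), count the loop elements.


In a graphic matroid, a loop is a self-loop edge (u,u) with rank 0.
Examining all 10 edges for self-loops...
Self-loops found: (4,4), (3,3)
Number of loops = 2.

2


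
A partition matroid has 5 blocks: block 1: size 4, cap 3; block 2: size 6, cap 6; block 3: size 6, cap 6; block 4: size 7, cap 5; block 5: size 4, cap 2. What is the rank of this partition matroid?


Rank of a partition matroid = sum of min(|Si|, ci) for each block.
= min(4,3) + min(6,6) + min(6,6) + min(7,5) + min(4,2)
= 3 + 6 + 6 + 5 + 2
= 22.

22


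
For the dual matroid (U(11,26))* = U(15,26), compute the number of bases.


The dual of U(r,n) is U(n-r, n) = U(15,26).
Bases of U(15,26) are all (15)-element subsets.
|B(M*)| = (26 choose 15) = 7726160.

7726160


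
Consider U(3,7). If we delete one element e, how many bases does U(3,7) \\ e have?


Deleting e from U(3,7) gives U(3,6) since n > r.
Bases of U(3,6) = C(6,3) = 6! / (3! * 3!) = 20.

20


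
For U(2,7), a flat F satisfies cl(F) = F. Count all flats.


Flats of U(2,7): every subset of size < 2 is a flat, plus E itself.
Count = C(7,0) + C(7,1) + 1
     = 1 + 7 + 1
     = 9.

9


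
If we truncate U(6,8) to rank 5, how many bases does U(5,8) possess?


Truncating U(6,8) to rank 5 gives U(5,8).
Bases of U(5,8) are all 5-element subsets of 8 elements.
Number of bases = C(8,5) = 8! / (5! * 3!) = 56.

56


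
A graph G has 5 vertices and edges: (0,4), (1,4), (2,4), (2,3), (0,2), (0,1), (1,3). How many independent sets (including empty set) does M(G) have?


An independent set in a graphic matroid is an acyclic edge subset.
G has 5 vertices and 7 edges.
Enumerate all 2^7 = 128 subsets, checking for acyclicity.
Total independent sets = 86.

86


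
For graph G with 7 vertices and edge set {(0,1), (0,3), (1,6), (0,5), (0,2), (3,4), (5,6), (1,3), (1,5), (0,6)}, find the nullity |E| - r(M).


Cycle rank (nullity) = |E| - r(M) = |E| - (|V| - c).
|E| = 10, |V| = 7, c = 1.
Nullity = 10 - (7 - 1) = 10 - 6 = 4.

4


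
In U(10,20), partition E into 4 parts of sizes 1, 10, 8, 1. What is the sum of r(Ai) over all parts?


r(Ai) = min(|Ai|, 10) for each part.
Sum = min(1,10) + min(10,10) + min(8,10) + min(1,10)
    = 1 + 10 + 8 + 1
    = 20.

20


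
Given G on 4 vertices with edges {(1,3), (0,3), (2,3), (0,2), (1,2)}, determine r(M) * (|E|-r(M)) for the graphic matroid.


r(M) = |V| - c = 4 - 1 = 3.
nullity = |E| - r(M) = 5 - 3 = 2.
Product = 3 * 2 = 6.

6


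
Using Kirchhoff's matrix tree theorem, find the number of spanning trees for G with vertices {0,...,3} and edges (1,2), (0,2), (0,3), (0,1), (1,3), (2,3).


By Kirchhoff's matrix tree theorem, the number of spanning trees equals
the determinant of any cofactor of the Laplacian matrix L.
G has 4 vertices and 6 edges.
Computing the (3 x 3) cofactor determinant gives 16.

16


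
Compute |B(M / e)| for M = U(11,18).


Contracting e from U(11,18) gives U(10,17).
Bases of U(10,17) = C(17,10) = 17! / (10! * 7!) = 19448.

19448


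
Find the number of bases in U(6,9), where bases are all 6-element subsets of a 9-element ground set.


Bases of U(6,9) are all 6-element subsets of the 9-element ground set.
Number of bases = C(9,6).
C(9,6) = 9! / (6! * 3!) = 84.

84


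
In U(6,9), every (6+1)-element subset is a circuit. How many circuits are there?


In U(6,9), circuits are the (7)-element subsets.
Any set of 7 elements is dependent, and removing any one element gives
an independent set of size 6, so it is a minimal dependent set.
Number of circuits = C(9,7) = 9! / (7! * 2!) = 36.

36


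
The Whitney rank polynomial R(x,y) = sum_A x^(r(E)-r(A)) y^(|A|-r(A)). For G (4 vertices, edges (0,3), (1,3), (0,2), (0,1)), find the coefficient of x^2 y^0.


R(x,y) = sum over A in 2^E of x^(r(E)-r(A)) * y^(|A|-r(A)).
G has 4 vertices, 4 edges. r(E) = 3.
Enumerate all 2^4 = 16 subsets.
Count subsets with r(E)-r(A)=2 and |A|-r(A)=0: 4.

4


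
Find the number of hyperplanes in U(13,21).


Hyperplanes of U(13,21) are flats of rank 12.
In a uniform matroid, these are exactly the (12)-element subsets.
Count = C(21,12) = 21! / (12! * 9!) = 293930.

293930


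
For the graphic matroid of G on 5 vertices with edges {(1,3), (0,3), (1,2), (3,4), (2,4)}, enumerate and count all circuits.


A circuit in a graphic matroid = edge set of a simple cycle.
G has 5 vertices and 5 edges.
Enumerating all minimal edge subsets forming cycles...
Total circuits found: 1.

1


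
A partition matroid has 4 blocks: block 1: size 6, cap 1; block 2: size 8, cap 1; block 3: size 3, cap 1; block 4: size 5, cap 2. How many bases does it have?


A basis picks exactly ci elements from block i.
Number of bases = product of C(|Si|, ci).
= C(6,1) * C(8,1) * C(3,1) * C(5,2)
= 6 * 8 * 3 * 10
= 1440.

1440


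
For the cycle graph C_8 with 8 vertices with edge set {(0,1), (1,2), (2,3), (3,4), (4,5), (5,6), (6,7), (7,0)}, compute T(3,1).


T(C_8; x,y) = x + x^2 + ... + x^(7) + y.
T(3,1) = 3^1 + 3^2 + 3^3 + 3^4 + 3^5 + 3^6 + 3^7 + 1
= 3 + 9 + 27 + 81 + 243 + 729 + 2187 + 1
= 3280.

3280


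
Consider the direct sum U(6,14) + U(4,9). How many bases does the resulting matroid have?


Bases of a direct sum M1 + M2: |B| = |B(M1)| * |B(M2)|.
|B(U(6,14))| = C(14,6) = 3003.
|B(U(4,9))| = C(9,4) = 126.
Total bases = 3003 * 126 = 378378.

378378


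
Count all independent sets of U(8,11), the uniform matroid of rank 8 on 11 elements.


Independent sets of U(8,11) are all subsets of size <= 8.
Count = C(11,0) + C(11,1) + C(11,2) + C(11,3) + C(11,4) + C(11,5) + C(11,6) + C(11,7) + C(11,8)
     = 1 + 11 + 55 + 165 + 330 + 462 + 462 + 330 + 165
     = 1981.

1981


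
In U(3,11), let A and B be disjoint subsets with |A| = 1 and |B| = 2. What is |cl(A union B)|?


|A union B| = 1 + 2 = 3 (disjoint).
In U(3,11), cl(S) = S if |S| < 3, else cl(S) = E.
Since 3 >= 3, cl(A union B) = E.
|cl(A union B)| = 11.

11


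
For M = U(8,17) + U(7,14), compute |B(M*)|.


(M1+M2)* = M1* + M2*.
M1* = U(9,17), bases: C(17,9) = 24310.
M2* = U(7,14), bases: C(14,7) = 3432.
|B(M*)| = 24310 * 3432 = 83431920.

83431920


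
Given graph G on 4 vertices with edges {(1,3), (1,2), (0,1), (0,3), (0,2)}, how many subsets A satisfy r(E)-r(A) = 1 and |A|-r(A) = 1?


R(x,y) = sum over A in 2^E of x^(r(E)-r(A)) * y^(|A|-r(A)).
G has 4 vertices, 5 edges. r(E) = 3.
Enumerate all 2^5 = 32 subsets.
Count subsets with r(E)-r(A)=1 and |A|-r(A)=1: 2.

2


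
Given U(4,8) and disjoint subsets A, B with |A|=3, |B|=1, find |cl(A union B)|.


|A union B| = 3 + 1 = 4 (disjoint).
In U(4,8), cl(S) = S if |S| < 4, else cl(S) = E.
Since 4 >= 4, cl(A union B) = E.
|cl(A union B)| = 8.

8


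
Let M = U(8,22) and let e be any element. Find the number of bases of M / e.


Contracting e from U(8,22) gives U(7,21).
Bases of U(7,21) = C(21,7) = 21! / (7! * 14!) = 116280.

116280


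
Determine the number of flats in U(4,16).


Flats of U(4,16): every subset of size < 4 is a flat, plus E itself.
Count = C(16,0) + C(16,1) + C(16,2) + C(16,3) + 1
     = 1 + 16 + 120 + 560 + 1
     = 698.

698


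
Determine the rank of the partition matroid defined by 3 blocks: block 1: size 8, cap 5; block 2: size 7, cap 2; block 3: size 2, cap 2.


Rank of a partition matroid = sum of min(|Si|, ci) for each block.
= min(8,5) + min(7,2) + min(2,2)
= 5 + 2 + 2
= 9.

9


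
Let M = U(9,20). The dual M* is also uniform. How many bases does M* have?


The dual of U(r,n) is U(n-r, n) = U(11,20).
Bases of U(11,20) are all (11)-element subsets.
|B(M*)| = C(20,11) = 20! / (11! * 9!) = 167960.

167960


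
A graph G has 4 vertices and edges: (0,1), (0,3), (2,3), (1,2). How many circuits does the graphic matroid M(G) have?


A circuit in a graphic matroid = edge set of a simple cycle.
G has 4 vertices and 4 edges.
Enumerating all minimal edge subsets forming cycles...
Total circuits found: 1.

1


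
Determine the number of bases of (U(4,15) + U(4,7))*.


(M1+M2)* = M1* + M2*.
M1* = U(11,15), bases: C(15,11) = 1365.
M2* = U(3,7), bases: C(7,3) = 35.
|B(M*)| = 1365 * 35 = 47775.

47775


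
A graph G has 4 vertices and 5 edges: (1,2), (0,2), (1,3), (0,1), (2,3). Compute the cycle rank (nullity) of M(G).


Cycle rank (nullity) = |E| - r(M) = |E| - (|V| - c).
|E| = 5, |V| = 4, c = 1.
Nullity = 5 - (4 - 1) = 5 - 3 = 2.

2


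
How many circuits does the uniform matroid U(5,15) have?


In U(5,15), circuits are the (6)-element subsets.
Any set of 6 elements is dependent, and removing any one element gives
an independent set of size 5, so it is a minimal dependent set.
Number of circuits = C(15,6) = 15! / (6! * 9!) = 5005.

5005


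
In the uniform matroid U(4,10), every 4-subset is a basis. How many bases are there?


Bases of U(4,10) are all 4-element subsets of the 10-element ground set.
Number of bases = C(10,4).
C(10,4) = 10! / (4! * 6!) = 210.

210


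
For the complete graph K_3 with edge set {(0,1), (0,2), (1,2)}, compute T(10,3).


T(K_3; x,y) = x^2 + x + y.
T(10,3) = 100 + 10 + 3 = 113.

113


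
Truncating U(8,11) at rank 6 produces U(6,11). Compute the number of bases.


Truncating U(8,11) to rank 6 gives U(6,11).
Bases of U(6,11) are all 6-element subsets of 11 elements.
Number of bases = C(11,6) = 11! / (6! * 5!) = 462.

462


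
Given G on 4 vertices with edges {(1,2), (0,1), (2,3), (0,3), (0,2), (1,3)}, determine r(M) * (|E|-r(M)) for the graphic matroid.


r(M) = |V| - c = 4 - 1 = 3.
nullity = |E| - r(M) = 6 - 3 = 3.
Product = 3 * 3 = 9.

9


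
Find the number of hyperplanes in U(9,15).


Hyperplanes of U(9,15) are flats of rank 8.
In a uniform matroid, these are exactly the (8)-element subsets.
Count = (15 choose 8) = 6435.

6435


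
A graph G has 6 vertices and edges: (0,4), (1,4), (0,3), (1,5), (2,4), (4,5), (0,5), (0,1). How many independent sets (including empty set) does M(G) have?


An independent set in a graphic matroid is an acyclic edge subset.
G has 6 vertices and 8 edges.
Enumerate all 2^8 = 256 subsets, checking for acyclicity.
Total independent sets = 152.

152


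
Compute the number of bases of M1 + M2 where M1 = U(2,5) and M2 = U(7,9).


Bases of a direct sum M1 + M2: |B| = |B(M1)| * |B(M2)|.
|B(U(2,5))| = C(5,2) = 10.
|B(U(7,9))| = C(9,7) = 36.
Total bases = 10 * 36 = 360.

360


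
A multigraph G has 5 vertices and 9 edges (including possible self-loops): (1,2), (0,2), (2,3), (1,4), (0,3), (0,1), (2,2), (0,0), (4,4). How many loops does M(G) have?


In a graphic matroid, a loop is a self-loop edge (u,u) with rank 0.
Examining all 9 edges for self-loops...
Self-loops found: (2,2), (0,0), (4,4)
Number of loops = 3.

3


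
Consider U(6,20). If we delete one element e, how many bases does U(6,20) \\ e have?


Deleting e from U(6,20) gives U(6,19) since n > r.
Bases of U(6,19) = (19 choose 6) = 27132.

27132


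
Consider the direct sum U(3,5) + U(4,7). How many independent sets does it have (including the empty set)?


For a direct sum, |I(M1+M2)| = |I(M1)| * |I(M2)|.
|I(U(3,5))| = sum C(5,k) for k=0..3 = 26.
|I(U(4,7))| = sum C(7,k) for k=0..4 = 99.
Total = 26 * 99 = 2574.

2574


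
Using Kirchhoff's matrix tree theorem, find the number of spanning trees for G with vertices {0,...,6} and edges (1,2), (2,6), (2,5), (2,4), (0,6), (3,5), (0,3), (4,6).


By Kirchhoff's matrix tree theorem, the number of spanning trees equals
the determinant of any cofactor of the Laplacian matrix L.
G has 7 vertices and 8 edges.
Computing the (6 x 6) cofactor determinant gives 14.

14


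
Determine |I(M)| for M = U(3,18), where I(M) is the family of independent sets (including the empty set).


Independent sets of U(3,18) are all subsets of size <= 3.
Count = C(18,0) + C(18,1) + C(18,2) + C(18,3)
     = 1 + 18 + 153 + 816
     = 988.

988


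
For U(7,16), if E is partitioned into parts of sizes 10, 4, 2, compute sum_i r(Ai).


r(Ai) = min(|Ai|, 7) for each part.
Sum = min(10,7) + min(4,7) + min(2,7)
    = 7 + 4 + 2
    = 13.

13


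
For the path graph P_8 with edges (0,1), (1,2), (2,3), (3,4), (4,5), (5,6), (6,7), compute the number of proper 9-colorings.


P(P_8, k) = k * (k-1)^(7).
P(9) = 9 * 8^7 = 9 * 2097152 = 18874368.

18874368


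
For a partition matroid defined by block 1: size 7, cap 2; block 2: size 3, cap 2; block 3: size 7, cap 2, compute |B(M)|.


A basis picks exactly ci elements from block i.
Number of bases = product of C(|Si|, ci).
= C(7,2) * C(3,2) * C(7,2)
= 21 * 3 * 21
= 1323.

1323


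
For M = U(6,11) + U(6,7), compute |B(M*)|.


(M1+M2)* = M1* + M2*.
M1* = U(5,11), bases: C(11,5) = 462.
M2* = U(1,7), bases: C(7,1) = 7.
|B(M*)| = 462 * 7 = 3234.

3234


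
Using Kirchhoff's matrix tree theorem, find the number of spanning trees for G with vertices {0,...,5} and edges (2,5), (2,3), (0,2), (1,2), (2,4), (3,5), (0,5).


By Kirchhoff's matrix tree theorem, the number of spanning trees equals
the determinant of any cofactor of the Laplacian matrix L.
G has 6 vertices and 7 edges.
Computing the (5 x 5) cofactor determinant gives 8.

8


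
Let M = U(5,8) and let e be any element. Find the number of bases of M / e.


Contracting e from U(5,8) gives U(4,7).
Bases of U(4,7) = (7 choose 4) = 35.

35


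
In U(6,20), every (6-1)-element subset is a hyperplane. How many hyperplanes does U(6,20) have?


Hyperplanes of U(6,20) are flats of rank 5.
In a uniform matroid, these are exactly the (5)-element subsets.
Count = C(20,5) = 15504.

15504


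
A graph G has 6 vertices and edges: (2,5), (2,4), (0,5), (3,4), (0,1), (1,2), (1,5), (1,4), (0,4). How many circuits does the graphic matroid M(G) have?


A circuit in a graphic matroid = edge set of a simple cycle.
G has 6 vertices and 9 edges.
Enumerating all minimal edge subsets forming cycles...
Total circuits found: 13.

13


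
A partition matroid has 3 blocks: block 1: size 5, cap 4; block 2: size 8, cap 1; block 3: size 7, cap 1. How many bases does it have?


A basis picks exactly ci elements from block i.
Number of bases = product of C(|Si|, ci).
= C(5,4) * C(8,1) * C(7,1)
= 5 * 8 * 7
= 280.

280


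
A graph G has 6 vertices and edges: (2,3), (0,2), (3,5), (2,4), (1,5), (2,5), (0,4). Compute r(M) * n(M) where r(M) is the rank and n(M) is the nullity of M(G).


r(M) = |V| - c = 6 - 1 = 5.
nullity = |E| - r(M) = 7 - 5 = 2.
Product = 5 * 2 = 10.

10


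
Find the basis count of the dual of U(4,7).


The dual of U(r,n) is U(n-r, n) = U(3,7).
Bases of U(3,7) are all (3)-element subsets.
|B(M*)| = (7 choose 3) = 35.

35


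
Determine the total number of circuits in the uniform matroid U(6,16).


In U(6,16), circuits are the (7)-element subsets.
Any set of 7 elements is dependent, and removing any one element gives
an independent set of size 6, so it is a minimal dependent set.
Number of circuits = C(16,7) = 11440.

11440


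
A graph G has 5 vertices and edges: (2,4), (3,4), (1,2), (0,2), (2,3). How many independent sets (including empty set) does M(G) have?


An independent set in a graphic matroid is an acyclic edge subset.
G has 5 vertices and 5 edges.
Enumerate all 2^5 = 32 subsets, checking for acyclicity.
Total independent sets = 28.

28


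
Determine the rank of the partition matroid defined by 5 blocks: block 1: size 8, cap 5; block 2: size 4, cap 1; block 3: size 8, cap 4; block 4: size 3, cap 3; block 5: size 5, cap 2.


Rank of a partition matroid = sum of min(|Si|, ci) for each block.
= min(8,5) + min(4,1) + min(8,4) + min(3,3) + min(5,2)
= 5 + 1 + 4 + 3 + 2
= 15.

15


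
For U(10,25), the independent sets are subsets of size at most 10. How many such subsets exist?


Independent sets of U(10,25) are all subsets of size <= 10.
Count = (25 choose 0) + (25 choose 1) + (25 choose 2) + (25 choose 3) + (25 choose 4) + (25 choose 5) + (25 choose 6) + (25 choose 7) + (25 choose 8) + (25 choose 9) + (25 choose 10)
     = 1 + 25 + 300 + 2300 + 12650 + 53130 + 177100 + 480700 + 1081575 + 2042975 + 3268760
     = 7119516.

7119516


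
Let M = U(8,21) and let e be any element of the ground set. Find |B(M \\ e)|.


Deleting e from U(8,21) gives U(8,20) since n > r.
Bases of U(8,20) = (20 choose 8) = 125970.

125970


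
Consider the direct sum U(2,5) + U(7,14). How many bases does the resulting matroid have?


Bases of a direct sum M1 + M2: |B| = |B(M1)| * |B(M2)|.
|B(U(2,5))| = C(5,2) = 10.
|B(U(7,14))| = C(14,7) = 3432.
Total bases = 10 * 3432 = 34320.

34320


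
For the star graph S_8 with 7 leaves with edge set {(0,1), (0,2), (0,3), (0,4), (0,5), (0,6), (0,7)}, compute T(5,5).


A star on 8 vertices is a tree with 7 edges.
T(x,y) = x^(7) for any tree.
T(5,5) = 5^7 = 78125.

78125


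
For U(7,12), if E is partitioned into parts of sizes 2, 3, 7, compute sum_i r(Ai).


r(Ai) = min(|Ai|, 7) for each part.
Sum = min(2,7) + min(3,7) + min(7,7)
    = 2 + 3 + 7
    = 12.

12


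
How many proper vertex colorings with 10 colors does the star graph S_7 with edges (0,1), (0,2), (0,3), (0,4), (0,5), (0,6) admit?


P(tree, k) = k * (k-1)^(6) for any tree on 7 vertices.
P(10) = 10 * 9^6 = 10 * 531441 = 5314410.

5314410
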